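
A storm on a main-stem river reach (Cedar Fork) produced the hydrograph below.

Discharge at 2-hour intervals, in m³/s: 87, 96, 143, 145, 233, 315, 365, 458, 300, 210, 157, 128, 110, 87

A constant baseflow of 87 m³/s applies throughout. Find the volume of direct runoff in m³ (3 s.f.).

Direct-runoff ordinates (Q − Q_b): 0.0, 9.0, 56.0, 58.0, 146.0, 228.0, 278.0, 371.0, 213.0, 123.0, 70.0, 41.0, 23.0, 0.0 m³/s.
ΣQ_DR = 1616 m³/s.
With Δt = 2 h = 7200 s, V = ΣQ_DR · Δt = 1616 × 7200 = 1.16 × 10^7 m³.

V ≈ 1.16 × 10^7 m³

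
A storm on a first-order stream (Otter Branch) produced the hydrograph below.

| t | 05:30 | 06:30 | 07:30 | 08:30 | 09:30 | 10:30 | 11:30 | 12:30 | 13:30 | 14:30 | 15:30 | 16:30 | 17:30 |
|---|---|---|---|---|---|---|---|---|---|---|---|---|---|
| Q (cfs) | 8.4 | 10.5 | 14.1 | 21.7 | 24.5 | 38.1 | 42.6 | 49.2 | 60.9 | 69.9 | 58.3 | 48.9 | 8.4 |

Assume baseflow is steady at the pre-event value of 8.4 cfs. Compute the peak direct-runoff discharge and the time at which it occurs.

Subtracting baseflow gives direct-runoff ordinates: 0.0, 2.1, 5.7, 13.3, 16.1, 29.7, 34.2, 40.8, 52.5, 61.5, 49.9, 40.5, 0.0 cfs.
The maximum is 61.5 cfs, occurring at the reading for t = 14:30.

Q_p = 61.5 cfs at t = 14:30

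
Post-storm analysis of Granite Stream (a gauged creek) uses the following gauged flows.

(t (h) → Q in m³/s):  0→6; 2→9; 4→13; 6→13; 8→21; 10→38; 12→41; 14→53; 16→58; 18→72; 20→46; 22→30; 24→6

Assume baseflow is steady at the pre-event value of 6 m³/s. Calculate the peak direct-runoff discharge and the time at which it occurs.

Q_p = 66.0 m³/s at t = 18 h

Subtracting baseflow gives direct-runoff ordinates: 0.0, 3.0, 7.0, 7.0, 15.0, 32.0, 35.0, 47.0, 52.0, 66.0, 40.0, 24.0, 0.0 m³/s.
The maximum is 66.0 m³/s, occurring at the reading for t = 18 h.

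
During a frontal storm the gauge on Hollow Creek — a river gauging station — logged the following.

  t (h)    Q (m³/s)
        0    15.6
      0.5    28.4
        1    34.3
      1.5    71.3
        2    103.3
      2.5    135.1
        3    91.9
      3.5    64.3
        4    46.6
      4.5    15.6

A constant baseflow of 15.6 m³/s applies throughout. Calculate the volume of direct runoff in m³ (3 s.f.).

Direct-runoff ordinates (Q − Q_b): 0.0, 12.8, 18.7, 55.7, 87.7, 119.5, 76.3, 48.7, 31.0, 0.0 m³/s.
ΣQ_DR = 450.4 m³/s.
With Δt = 0.5 h = 1800 s, V = ΣQ_DR · Δt = 450.4 × 1800 = 8.11 × 10^5 m³.

V ≈ 8.11 × 10^5 m³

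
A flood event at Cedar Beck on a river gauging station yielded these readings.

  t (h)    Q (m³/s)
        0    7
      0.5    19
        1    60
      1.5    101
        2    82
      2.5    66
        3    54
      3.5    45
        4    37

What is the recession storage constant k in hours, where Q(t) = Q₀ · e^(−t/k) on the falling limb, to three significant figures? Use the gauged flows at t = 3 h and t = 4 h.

k ≈ 2.65 h

On the falling limb, Q drops from 54 to 37 m³/s between t = 3 h and t = 4 h (Δt = 1 h).
k = −Δt / ln(Q₂/Q₁) = −1 / ln(37/54) = 2.65 h.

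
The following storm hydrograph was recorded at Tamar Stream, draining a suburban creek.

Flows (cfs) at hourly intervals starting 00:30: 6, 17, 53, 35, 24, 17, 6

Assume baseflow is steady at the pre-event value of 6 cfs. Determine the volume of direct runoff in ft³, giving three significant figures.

V ≈ 4.18 × 10^5 ft³

Direct-runoff ordinates (Q − Q_b): 0.0, 11.0, 47.0, 29.0, 18.0, 11.0, 0.0 cfs.
ΣQ_DR = 116.0 cfs.
With Δt = 1 h = 3600 s, V = ΣQ_DR · Δt = 116.0 × 3600 = 4.18 × 10^5 ft³.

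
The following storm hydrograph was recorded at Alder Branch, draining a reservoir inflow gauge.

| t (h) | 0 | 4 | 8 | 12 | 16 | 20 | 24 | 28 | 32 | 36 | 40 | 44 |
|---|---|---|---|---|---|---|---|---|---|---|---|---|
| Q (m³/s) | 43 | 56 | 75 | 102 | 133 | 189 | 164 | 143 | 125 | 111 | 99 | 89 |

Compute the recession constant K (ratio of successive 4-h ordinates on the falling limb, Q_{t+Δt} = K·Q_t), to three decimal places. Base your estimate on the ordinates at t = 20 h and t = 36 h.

K ≈ 0.875

Using the recession-limb readings at t = 20 h and t = 36 h: Q falls from 189 to 111 m³/s over 4 intervals.
K = (Q₂/Q₁)^(1/4) = (111/189)^(1/4) = 0.875.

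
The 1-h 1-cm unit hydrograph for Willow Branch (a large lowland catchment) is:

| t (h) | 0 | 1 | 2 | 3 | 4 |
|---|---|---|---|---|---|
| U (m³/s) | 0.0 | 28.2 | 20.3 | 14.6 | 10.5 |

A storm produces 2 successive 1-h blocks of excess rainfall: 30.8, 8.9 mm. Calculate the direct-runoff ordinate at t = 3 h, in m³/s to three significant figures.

Q ≈ 63.0 m³/s

By discrete convolution, Q_j = Σ (P_i / 10 mm) · U_{j−i}.
At t = 3 h (j=3): Q = (30.8/10)·14.6 + (8.9/10)·20.3 = 63.0 m³/s.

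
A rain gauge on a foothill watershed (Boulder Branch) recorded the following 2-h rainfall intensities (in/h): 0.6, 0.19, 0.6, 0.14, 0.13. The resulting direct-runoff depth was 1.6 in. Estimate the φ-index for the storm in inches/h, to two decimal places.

Only the 2 blocks with intensity above φ contribute runoff: 0.6, 0.6 in/h.
Σ(I−φ)·Δt = d  ⇒  (0.6+0.6 − 2φ)·2 = 1.6
φ = (1.200 − 1.6/2) / 2 = 0.20 in/h.

φ ≈ 0.20 in/h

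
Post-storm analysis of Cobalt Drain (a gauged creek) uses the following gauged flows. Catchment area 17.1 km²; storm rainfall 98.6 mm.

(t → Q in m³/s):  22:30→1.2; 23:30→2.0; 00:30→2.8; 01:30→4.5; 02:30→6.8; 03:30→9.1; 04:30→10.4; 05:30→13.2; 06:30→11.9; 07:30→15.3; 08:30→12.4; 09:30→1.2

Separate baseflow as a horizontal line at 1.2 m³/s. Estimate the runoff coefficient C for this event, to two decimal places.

ΣQ_DR = 76.40 m³/s; V = ΣQ_DR·Δt = 2.750 × 10^5 m³.
Runoff depth d = V / A = 16.08 mm.
C = d / P = 16.08 / 98.6 = 0.16.

C ≈ 0.16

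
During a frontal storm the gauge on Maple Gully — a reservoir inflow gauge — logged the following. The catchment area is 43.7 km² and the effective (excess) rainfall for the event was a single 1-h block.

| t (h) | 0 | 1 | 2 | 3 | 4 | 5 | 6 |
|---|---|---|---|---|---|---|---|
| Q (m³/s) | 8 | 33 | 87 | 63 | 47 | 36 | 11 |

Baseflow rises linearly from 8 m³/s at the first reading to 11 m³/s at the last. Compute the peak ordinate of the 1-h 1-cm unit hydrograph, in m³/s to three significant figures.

Direct runoff: 0.00, 24.50, 78.00, 53.50, 37.00, 25.50, 0.00 m³/s; ΣQ_DR = 218.5 m³/s, peak = 78.00 m³/s.
Runoff depth d = ΣQ_DR·Δt / A = 218.5 × 3600 / (43.7 km²) = 18.00 mm.
The 1-cm UH is the DRH scaled by (10 mm)/d, so U_p = 78.00 × 10/18.00 = 43.3 m³/s.

U_p ≈ 43.3 m³/s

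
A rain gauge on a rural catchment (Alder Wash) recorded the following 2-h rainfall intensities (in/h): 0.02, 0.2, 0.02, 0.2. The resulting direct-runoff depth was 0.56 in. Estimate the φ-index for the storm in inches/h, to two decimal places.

Only the 2 blocks with intensity above φ contribute runoff: 0.2, 0.2 in/h.
Σ(I−φ)·Δt = d  ⇒  (0.2+0.2 − 2φ)·2 = 0.56
φ = (0.4000 − 0.56/2) / 2 = 0.06 in/h.

φ ≈ 0.06 in/h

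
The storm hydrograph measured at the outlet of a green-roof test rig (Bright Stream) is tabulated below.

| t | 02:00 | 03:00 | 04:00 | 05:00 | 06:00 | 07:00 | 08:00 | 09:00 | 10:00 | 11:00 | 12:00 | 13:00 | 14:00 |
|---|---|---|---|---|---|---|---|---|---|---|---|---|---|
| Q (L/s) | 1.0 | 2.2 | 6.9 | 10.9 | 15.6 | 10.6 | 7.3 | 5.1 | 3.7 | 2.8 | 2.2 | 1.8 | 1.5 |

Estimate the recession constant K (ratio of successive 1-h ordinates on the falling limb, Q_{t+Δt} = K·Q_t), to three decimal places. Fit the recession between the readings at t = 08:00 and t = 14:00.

K ≈ 0.768

Using the recession-limb readings at t = 08:00 and t = 14:00: Q falls from 7.3 to 1.5 L/s over 6 intervals.
K = (Q₂/Q₁)^(1/6) = (1.5/7.3)^(1/6) = 0.768.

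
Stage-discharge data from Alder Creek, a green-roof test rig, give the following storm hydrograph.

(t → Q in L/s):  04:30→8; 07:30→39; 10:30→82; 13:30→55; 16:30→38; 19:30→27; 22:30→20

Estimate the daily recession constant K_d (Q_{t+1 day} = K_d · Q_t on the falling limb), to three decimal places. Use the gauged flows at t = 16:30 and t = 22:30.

K_d ≈ 0.077

Between t = 16:30 and t = 22:30 the flow falls from 38 to 20 L/s over 2×3 h = 6 h.
Per-interval ratio K = (20/38)^(1/2) = 0.7255; K_d = K^(24/3) = 0.077.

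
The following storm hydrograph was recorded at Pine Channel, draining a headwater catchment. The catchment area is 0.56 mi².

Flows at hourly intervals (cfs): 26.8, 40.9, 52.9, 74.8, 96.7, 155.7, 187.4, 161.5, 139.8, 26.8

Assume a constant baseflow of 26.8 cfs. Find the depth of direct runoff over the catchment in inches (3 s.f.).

Direct runoff: 0.0, 14.1, 26.1, 48.0, 69.9, 128.9, 160.6, 134.7, 113.0, 0.0 cfs; ΣQ_DR = 695.3 cfs.
V = ΣQ_DR · Δt = 695.3 × 3600 s = 2.503 × 10^6 ft³.
Over A = 0.56 mi², depth = V / A = 1.92 in.

d ≈ 1.92 in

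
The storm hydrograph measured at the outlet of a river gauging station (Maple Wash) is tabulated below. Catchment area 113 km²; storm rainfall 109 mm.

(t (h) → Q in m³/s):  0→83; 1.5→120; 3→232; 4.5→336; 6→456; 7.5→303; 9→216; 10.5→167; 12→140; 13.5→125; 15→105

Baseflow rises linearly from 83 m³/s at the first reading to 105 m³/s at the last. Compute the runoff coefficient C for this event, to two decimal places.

C ≈ 0.55

ΣQ_DR = 1249 m³/s; V = ΣQ_DR·Δt = 6.745 × 10^6 m³.
Runoff depth d = V / A = 59.69 mm.
C = d / P = 59.69 / 109 = 0.55.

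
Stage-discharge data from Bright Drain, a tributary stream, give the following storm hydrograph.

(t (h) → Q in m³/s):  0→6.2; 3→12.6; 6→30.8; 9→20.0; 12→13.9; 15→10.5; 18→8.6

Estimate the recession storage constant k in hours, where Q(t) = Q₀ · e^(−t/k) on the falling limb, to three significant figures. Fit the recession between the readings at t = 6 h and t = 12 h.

On the falling limb, Q drops from 30.8 to 13.9 m³/s between t = 6 h and t = 12 h (Δt = 6 h).
k = −Δt / ln(Q₂/Q₁) = −6 / ln(13.9/30.8) = 7.54 h.

k ≈ 7.54 h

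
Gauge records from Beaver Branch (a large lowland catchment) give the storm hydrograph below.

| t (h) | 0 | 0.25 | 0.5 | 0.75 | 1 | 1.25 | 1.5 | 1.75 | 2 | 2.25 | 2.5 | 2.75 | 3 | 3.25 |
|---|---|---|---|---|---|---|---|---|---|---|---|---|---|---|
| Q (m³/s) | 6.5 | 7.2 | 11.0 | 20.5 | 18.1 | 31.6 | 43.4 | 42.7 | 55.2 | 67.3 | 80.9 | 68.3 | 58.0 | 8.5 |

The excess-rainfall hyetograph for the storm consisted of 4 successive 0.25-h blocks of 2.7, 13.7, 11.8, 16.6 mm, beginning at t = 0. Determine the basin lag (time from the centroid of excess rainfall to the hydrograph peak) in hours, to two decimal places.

Centroid of excess rainfall: t_c = Σ P_i·t̄_i / ΣP_i = 0.6110 h (block centres at 0.125, 0.375, 0.625, 0.875 h).
Hydrograph peak occurs at t = 2.5 h, so basin lag t_L = 2.5 − 0.6110 = 1.89 h.

t_L ≈ 1.89 h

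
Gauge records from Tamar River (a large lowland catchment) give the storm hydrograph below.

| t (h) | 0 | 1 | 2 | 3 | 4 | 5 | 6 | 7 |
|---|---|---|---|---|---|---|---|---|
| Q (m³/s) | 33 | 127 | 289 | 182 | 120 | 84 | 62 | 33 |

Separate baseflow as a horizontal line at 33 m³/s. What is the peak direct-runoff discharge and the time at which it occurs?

Q_p = 256.0 m³/s at t = 2 h

Subtracting baseflow gives direct-runoff ordinates: 0.0, 94.0, 256.0, 149.0, 87.0, 51.0, 29.0, 0.0 m³/s.
The maximum is 256.0 m³/s, occurring at the reading for t = 2 h.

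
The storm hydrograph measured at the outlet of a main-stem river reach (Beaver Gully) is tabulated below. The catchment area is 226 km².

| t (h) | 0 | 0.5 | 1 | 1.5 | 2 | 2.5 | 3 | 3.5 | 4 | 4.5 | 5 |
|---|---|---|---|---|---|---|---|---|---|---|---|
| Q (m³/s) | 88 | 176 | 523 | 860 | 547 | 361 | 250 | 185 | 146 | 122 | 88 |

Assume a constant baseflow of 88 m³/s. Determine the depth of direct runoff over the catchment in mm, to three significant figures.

d ≈ 18.9 mm

Direct runoff: 0.0, 88.0, 435.0, 772.0, 459.0, 273.0, 162.0, 97.0, 58.0, 34.0, 0.0 m³/s; ΣQ_DR = 2378 m³/s.
V = ΣQ_DR · Δt = 2378 × 1800 s = 4.280 × 10^6 m³.
Over A = 226 km², depth = V / A = 18.9 mm.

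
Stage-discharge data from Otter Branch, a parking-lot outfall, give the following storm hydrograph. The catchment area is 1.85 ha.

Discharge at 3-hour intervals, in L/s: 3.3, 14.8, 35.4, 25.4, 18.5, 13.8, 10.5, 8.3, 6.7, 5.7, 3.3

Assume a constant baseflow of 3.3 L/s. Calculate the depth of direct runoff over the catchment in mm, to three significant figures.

Direct runoff: 0.0, 11.5, 32.1, 22.1, 15.2, 10.5, 7.2, 5.0, 3.4, 2.4, 0.0 L/s; ΣQ_DR = 109.4 L/s.
V = ΣQ_DR · Δt = 109.4 × 10800 s = 1.182 × 10^6 L.
Over A = 1.85 ha, depth = V / A = 63.9 mm.

d ≈ 63.9 mm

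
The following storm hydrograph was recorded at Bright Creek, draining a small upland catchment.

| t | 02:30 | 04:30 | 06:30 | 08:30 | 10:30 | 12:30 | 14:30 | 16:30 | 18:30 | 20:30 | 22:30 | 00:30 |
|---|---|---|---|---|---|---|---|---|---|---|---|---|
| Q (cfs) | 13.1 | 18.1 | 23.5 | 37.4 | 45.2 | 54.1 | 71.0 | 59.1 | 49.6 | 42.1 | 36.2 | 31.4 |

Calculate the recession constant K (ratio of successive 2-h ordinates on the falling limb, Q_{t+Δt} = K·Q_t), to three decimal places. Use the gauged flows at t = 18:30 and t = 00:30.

K ≈ 0.859

Using the recession-limb readings at t = 18:30 and t = 00:30: Q falls from 49.6 to 31.4 cfs over 3 intervals.
K = (Q₂/Q₁)^(1/3) = (31.4/49.6)^(1/3) = 0.859.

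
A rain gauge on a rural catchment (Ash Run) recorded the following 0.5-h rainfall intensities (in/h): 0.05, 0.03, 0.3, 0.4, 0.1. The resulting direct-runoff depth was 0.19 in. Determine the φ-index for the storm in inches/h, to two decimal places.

Only the 2 blocks with intensity above φ contribute runoff: 0.3, 0.4 in/h.
Σ(I−φ)·Δt = d  ⇒  (0.3+0.4 − 2φ)·0.5 = 0.19
φ = (0.7000 − 0.19/0.5) / 2 = 0.16 in/h.

φ ≈ 0.16 in/h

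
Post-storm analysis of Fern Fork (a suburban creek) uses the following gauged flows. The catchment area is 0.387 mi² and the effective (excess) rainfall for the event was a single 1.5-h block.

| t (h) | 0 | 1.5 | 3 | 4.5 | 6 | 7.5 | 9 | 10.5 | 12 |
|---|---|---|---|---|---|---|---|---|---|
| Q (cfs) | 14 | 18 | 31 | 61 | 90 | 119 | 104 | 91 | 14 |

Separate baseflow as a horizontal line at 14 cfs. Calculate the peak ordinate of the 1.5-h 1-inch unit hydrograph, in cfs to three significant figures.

Direct runoff: 0.0, 4.0, 17.0, 47.0, 76.0, 105.0, 90.0, 77.0, 0.0 cfs; ΣQ_DR = 416.0 cfs, peak = 105.0 cfs.
Runoff depth d = ΣQ_DR·Δt / A = 416.0 × 5400 / (0.387 mi²) = 2.499 in.
The 1-inch UH is the DRH scaled by (1 in)/d, so U_p = 105.0 × 1/2.499 = 42.0 cfs.

U_p ≈ 42.0 cfs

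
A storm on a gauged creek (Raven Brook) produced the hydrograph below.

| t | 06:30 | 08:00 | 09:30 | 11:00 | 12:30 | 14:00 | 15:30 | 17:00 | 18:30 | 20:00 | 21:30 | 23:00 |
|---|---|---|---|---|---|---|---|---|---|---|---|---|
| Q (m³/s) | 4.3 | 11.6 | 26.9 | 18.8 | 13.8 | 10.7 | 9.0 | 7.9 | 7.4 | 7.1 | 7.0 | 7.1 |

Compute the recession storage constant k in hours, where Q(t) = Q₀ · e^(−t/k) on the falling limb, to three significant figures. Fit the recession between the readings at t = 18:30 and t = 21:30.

k ≈ 54.0 h

On the falling limb, Q drops from 7.4 to 7.0 m³/s between t = 18:30 and t = 21:30 (Δt = 3 h).
k = −Δt / ln(Q₂/Q₁) = −3 / ln(7.0/7.4) = 54.0 h.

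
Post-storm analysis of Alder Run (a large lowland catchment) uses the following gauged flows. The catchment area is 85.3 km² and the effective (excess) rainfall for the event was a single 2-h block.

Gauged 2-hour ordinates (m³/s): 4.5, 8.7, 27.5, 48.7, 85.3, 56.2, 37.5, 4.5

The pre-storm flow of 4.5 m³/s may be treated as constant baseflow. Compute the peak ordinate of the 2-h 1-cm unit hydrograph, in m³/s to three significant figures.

U_p ≈ 40.4 m³/s

Direct runoff: 0.0, 4.2, 23.0, 44.2, 80.8, 51.7, 33.0, 0.0 m³/s; ΣQ_DR = 236.9 m³/s, peak = 80.8 m³/s.
Runoff depth d = ΣQ_DR·Δt / A = 236.9 × 7200 / (85.3 km²) = 20.00 mm.
The 1-cm UH is the DRH scaled by (10 mm)/d, so U_p = 80.8 × 10/20.00 = 40.4 m³/s.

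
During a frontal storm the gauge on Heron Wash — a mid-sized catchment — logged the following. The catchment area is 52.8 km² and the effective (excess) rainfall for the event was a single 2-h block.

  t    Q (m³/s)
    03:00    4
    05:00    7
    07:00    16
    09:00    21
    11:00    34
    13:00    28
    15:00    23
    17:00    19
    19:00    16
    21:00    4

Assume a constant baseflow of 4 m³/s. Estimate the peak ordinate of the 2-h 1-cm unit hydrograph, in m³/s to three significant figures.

U_p ≈ 16.7 m³/s

Direct runoff: 0.0, 3.0, 12.0, 17.0, 30.0, 24.0, 19.0, 15.0, 12.0, 0.0 m³/s; ΣQ_DR = 132.0 m³/s, peak = 30.0 m³/s.
Runoff depth d = ΣQ_DR·Δt / A = 132.0 × 7200 / (52.8 km²) = 18.00 mm.
The 1-cm UH is the DRH scaled by (10 mm)/d, so U_p = 30.0 × 10/18.00 = 16.7 m³/s.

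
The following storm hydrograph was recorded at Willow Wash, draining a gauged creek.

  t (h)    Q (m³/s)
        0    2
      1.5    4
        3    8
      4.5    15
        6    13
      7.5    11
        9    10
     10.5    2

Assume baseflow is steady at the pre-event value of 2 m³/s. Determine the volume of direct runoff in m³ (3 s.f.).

Direct-runoff ordinates (Q − Q_b): 0.0, 2.0, 6.0, 13.0, 11.0, 9.0, 8.0, 0.0 m³/s.
ΣQ_DR = 49.00 m³/s.
With Δt = 1.5 h = 5400 s, V = ΣQ_DR · Δt = 49.00 × 5400 = 2.65 × 10^5 m³.

V ≈ 2.65 × 10^5 m³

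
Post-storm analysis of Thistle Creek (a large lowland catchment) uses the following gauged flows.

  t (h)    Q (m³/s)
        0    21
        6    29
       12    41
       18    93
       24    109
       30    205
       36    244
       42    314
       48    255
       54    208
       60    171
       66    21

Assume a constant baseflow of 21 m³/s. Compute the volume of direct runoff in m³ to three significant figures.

V ≈ 3.15 × 10^7 m³

Direct-runoff ordinates (Q − Q_b): 0.0, 8.0, 20.0, 72.0, 88.0, 184.0, 223.0, 293.0, 234.0, 187.0, 150.0, 0.0 m³/s.
ΣQ_DR = 1459 m³/s.
With Δt = 6 h = 21600 s, V = ΣQ_DR · Δt = 1459 × 21600 = 3.15 × 10^7 m³.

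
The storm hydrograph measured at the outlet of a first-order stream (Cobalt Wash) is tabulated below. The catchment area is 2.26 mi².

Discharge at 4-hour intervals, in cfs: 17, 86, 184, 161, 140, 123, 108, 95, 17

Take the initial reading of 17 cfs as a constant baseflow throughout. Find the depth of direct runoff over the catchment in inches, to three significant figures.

Direct runoff: 0.0, 69.0, 167.0, 144.0, 123.0, 106.0, 91.0, 78.0, 0.0 cfs; ΣQ_DR = 778.0 cfs.
V = ΣQ_DR · Δt = 778.0 × 14400 s = 1.120 × 10^7 ft³.
Over A = 2.26 mi², depth = V / A = 2.13 in.

d ≈ 2.13 in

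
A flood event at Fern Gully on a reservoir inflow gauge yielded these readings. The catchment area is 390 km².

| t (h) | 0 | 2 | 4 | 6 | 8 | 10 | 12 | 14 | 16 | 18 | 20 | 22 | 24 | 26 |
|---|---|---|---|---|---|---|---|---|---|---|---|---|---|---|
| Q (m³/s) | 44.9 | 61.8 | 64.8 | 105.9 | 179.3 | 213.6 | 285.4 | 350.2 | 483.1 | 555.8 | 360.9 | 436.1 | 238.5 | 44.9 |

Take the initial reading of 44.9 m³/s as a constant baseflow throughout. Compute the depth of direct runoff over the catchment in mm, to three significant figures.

Direct runoff: 0.0, 16.9, 19.9, 61.0, 134.4, 168.7, 240.5, 305.3, 438.2, 510.9, 316.0, 391.2, 193.6, 0.0 m³/s; ΣQ_DR = 2797 m³/s.
V = ΣQ_DR · Δt = 2797 × 7200 s = 2.014 × 10^7 m³.
Over A = 390 km², depth = V / A = 51.6 mm.

d ≈ 51.6 mm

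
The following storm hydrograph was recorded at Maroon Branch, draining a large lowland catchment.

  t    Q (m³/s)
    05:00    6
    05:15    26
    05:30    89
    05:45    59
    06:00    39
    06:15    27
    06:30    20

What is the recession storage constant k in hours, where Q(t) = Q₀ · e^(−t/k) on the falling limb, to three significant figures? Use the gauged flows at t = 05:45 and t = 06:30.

On the falling limb, Q drops from 59 to 20 m³/s between t = 05:45 and t = 06:30 (Δt = 0.75 h).
k = −Δt / ln(Q₂/Q₁) = −0.75 / ln(20/59) = 0.693 h.

k ≈ 0.693 h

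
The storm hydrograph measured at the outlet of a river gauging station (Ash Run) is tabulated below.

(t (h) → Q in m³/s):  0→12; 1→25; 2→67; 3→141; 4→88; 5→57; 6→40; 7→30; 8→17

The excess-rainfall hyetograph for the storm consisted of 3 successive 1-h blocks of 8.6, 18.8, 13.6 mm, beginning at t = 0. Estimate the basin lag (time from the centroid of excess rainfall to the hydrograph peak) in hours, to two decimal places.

t_L ≈ 1.38 h

Centroid of excess rainfall: t_c = Σ P_i·t̄_i / ΣP_i = 1.6220 h (block centres at 0.5, 1.5, 2.5 h).
Hydrograph peak occurs at t = 3 h, so basin lag t_L = 3 − 1.6220 = 1.38 h.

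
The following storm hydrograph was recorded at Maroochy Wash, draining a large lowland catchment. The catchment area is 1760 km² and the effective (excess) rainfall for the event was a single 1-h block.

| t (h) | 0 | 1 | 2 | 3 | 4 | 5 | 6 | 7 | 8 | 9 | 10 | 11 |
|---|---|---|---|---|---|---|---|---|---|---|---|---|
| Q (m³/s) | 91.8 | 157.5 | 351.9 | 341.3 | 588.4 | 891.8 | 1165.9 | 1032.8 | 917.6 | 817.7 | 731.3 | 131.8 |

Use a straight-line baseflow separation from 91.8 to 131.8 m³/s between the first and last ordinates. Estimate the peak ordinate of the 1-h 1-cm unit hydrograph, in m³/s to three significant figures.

Direct runoff: 0.00, 62.06, 252.83, 238.59, 482.05, 781.82, 1052.28, 915.55, 796.71, 693.17, 603.14, 0.00 m³/s; ΣQ_DR = 5878 m³/s, peak = 1052.28 m³/s.
Runoff depth d = ΣQ_DR·Δt / A = 5878 × 3600 / (1760 km²) = 12.02 mm.
The 1-cm UH is the DRH scaled by (10 mm)/d, so U_p = 1052.28 × 10/12.02 = 875 m³/s.

U_p ≈ 875 m³/s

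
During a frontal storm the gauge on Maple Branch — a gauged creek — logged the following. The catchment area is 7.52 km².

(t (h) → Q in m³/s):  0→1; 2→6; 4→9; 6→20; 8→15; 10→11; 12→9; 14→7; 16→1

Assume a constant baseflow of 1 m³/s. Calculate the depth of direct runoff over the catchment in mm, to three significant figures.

d ≈ 67.0 mm

Direct runoff: 0.0, 5.0, 8.0, 19.0, 14.0, 10.0, 8.0, 6.0, 0.0 m³/s; ΣQ_DR = 70.00 m³/s.
V = ΣQ_DR · Δt = 70.00 × 7200 s = 5.040 × 10^5 m³.
Over A = 7.52 km², depth = V / A = 67.0 mm.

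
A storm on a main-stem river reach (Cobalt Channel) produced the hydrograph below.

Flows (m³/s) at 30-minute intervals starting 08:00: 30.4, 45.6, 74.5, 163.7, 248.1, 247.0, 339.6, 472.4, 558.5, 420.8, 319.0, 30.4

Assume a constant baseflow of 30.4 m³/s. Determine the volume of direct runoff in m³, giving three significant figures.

Direct-runoff ordinates (Q − Q_b): 0.0, 15.2, 44.1, 133.3, 217.7, 216.6, 309.2, 442.0, 528.1, 390.4, 288.6, 0.0 m³/s.
ΣQ_DR = 2585 m³/s.
With Δt = 0.5 h = 1800 s, V = ΣQ_DR · Δt = 2585 × 1800 = 4.65 × 10^6 m³.

V ≈ 4.65 × 10^6 m³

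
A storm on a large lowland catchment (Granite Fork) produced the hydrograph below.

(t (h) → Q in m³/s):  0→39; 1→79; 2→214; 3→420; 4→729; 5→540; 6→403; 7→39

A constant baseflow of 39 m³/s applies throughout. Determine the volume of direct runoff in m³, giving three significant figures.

V ≈ 7.74 × 10^6 m³

Direct-runoff ordinates (Q − Q_b): 0.0, 40.0, 175.0, 381.0, 690.0, 501.0, 364.0, 0.0 m³/s.
ΣQ_DR = 2151 m³/s.
With Δt = 1 h = 3600 s, V = ΣQ_DR · Δt = 2151 × 3600 = 7.74 × 10^6 m³.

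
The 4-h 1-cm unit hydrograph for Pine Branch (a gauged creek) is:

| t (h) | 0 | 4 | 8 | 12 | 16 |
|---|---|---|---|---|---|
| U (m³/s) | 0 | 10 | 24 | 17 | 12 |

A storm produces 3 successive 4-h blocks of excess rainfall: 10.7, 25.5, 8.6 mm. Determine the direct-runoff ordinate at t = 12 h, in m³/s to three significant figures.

Q ≈ 88.0 m³/s

By discrete convolution, Q_j = Σ (P_i / 10 mm) · U_{j−i}.
At t = 12 h (j=3): Q = (10.7/10)·17 + (25.5/10)·24 + (8.6/10)·10 = 88.0 m³/s.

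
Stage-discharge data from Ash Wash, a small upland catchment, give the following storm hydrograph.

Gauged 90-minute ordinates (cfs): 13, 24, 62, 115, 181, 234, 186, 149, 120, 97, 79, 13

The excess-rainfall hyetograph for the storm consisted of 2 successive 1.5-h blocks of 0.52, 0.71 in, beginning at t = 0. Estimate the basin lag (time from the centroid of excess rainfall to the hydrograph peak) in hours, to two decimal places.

Centroid of excess rainfall: t_c = Σ P_i·t̄_i / ΣP_i = 1.6159 h (block centres at 0.75, 2.25 h).
Hydrograph peak occurs at t = 7.5 h, so basin lag t_L = 7.5 − 1.6159 = 5.88 h.

t_L ≈ 5.88 h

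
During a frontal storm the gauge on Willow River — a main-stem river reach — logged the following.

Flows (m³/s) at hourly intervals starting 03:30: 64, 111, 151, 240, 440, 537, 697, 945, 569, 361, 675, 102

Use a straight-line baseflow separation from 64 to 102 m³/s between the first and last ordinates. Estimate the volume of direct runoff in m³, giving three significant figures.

Direct-runoff ordinates (Q − Q_b): 0.00, 43.55, 80.09, 165.64, 362.18, 455.73, 612.27, 856.82, 477.36, 265.91, 576.45, 0.00 m³/s.
ΣQ_DR = 3896 m³/s.
With Δt = 1 h = 3600 s, V = ΣQ_DR · Δt = 3896 × 3600 = 1.40 × 10^7 m³.

V ≈ 1.40 × 10^7 m³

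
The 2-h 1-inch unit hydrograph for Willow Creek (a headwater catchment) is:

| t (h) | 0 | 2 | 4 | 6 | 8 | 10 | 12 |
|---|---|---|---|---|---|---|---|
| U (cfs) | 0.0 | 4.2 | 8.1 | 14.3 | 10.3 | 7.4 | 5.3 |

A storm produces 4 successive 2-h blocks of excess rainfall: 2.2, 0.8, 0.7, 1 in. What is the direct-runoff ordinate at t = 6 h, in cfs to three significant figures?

By discrete convolution, Q_j = Σ (P_i / 1 in) · U_{j−i}.
At t = 6 h (j=3): Q = (2.2/1)·14.3 + (0.8/1)·8.1 + (0.7/1)·4.2 + (1/1)·0.0 = 40.9 cfs.

Q ≈ 40.9 cfs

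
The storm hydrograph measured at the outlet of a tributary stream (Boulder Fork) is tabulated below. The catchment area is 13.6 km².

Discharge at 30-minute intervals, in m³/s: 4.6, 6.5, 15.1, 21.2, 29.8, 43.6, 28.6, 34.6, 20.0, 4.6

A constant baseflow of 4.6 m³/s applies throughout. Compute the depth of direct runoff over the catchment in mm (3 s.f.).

Direct runoff: 0.0, 1.9, 10.5, 16.6, 25.2, 39.0, 24.0, 30.0, 15.4, 0.0 m³/s; ΣQ_DR = 162.6 m³/s.
V = ΣQ_DR · Δt = 162.6 × 1800 s = 2.927 × 10^5 m³.
Over A = 13.6 km², depth = V / A = 21.5 mm.

d ≈ 21.5 mm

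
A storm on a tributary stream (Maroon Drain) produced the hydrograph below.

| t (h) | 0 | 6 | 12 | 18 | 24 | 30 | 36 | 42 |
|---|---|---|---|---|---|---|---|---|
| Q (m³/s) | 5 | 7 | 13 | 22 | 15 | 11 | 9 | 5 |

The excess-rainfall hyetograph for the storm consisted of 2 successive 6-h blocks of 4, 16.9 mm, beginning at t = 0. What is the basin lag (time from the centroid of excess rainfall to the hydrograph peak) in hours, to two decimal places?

t_L ≈ 10.15 h

Centroid of excess rainfall: t_c = Σ P_i·t̄_i / ΣP_i = 7.8517 h (block centres at 3, 9 h).
Hydrograph peak occurs at t = 18 h, so basin lag t_L = 18 − 7.8517 = 10.15 h.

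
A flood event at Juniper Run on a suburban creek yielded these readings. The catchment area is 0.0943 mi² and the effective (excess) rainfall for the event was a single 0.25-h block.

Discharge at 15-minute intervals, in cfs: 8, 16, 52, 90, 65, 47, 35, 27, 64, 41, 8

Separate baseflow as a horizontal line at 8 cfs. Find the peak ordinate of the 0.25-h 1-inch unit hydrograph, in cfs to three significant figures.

Direct runoff: 0.0, 8.0, 44.0, 82.0, 57.0, 39.0, 27.0, 19.0, 56.0, 33.0, 0.0 cfs; ΣQ_DR = 365.0 cfs, peak = 82.0 cfs.
Runoff depth d = ΣQ_DR·Δt / A = 365.0 × 900 / (0.0943 mi²) = 1.499 in.
The 1-inch UH is the DRH scaled by (1 in)/d, so U_p = 82.0 × 1/1.499 = 54.7 cfs.

U_p ≈ 54.7 cfs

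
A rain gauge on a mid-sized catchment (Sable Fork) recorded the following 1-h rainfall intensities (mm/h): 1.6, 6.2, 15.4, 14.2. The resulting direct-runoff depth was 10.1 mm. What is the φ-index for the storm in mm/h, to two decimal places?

φ ≈ 9.75 mm/h

Only the 2 blocks with intensity above φ contribute runoff: 15.4, 14.2 mm/h.
Σ(I−φ)·Δt = d  ⇒  (15.4+14.2 − 2φ)·1 = 10.1
φ = (29.60 − 10.1/1) / 2 = 9.75 mm/h.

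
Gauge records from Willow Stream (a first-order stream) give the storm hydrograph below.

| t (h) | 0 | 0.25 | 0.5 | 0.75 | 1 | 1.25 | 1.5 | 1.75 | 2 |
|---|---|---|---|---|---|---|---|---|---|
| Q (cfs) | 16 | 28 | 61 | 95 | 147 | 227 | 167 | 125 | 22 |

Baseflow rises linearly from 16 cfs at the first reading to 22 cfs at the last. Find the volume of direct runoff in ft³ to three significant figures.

Direct-runoff ordinates (Q − Q_b): 0.00, 11.25, 43.50, 76.75, 128.00, 207.25, 146.50, 103.75, 0.00 cfs.
ΣQ_DR = 717.0 cfs.
With Δt = 0.25 h = 900 s, V = ΣQ_DR · Δt = 717.0 × 900 = 6.45 × 10^5 ft³.

V ≈ 6.45 × 10^5 ft³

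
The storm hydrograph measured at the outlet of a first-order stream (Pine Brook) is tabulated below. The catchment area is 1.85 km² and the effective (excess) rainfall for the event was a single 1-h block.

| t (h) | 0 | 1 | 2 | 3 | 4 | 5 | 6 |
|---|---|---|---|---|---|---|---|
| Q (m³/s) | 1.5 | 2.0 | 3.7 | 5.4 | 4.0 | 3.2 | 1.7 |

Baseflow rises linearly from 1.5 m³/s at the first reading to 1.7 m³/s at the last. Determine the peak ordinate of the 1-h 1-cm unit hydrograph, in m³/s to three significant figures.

U_p ≈ 1.90 m³/s

Direct runoff: 0.00, 0.47, 2.13, 3.80, 2.37, 1.53, 0.00 m³/s; ΣQ_DR = 10.30 m³/s, peak = 3.80 m³/s.
Runoff depth d = ΣQ_DR·Δt / A = 10.30 × 3600 / (1.85 km²) = 20.04 mm.
The 1-cm UH is the DRH scaled by (10 mm)/d, so U_p = 3.80 × 10/20.04 = 1.90 m³/s.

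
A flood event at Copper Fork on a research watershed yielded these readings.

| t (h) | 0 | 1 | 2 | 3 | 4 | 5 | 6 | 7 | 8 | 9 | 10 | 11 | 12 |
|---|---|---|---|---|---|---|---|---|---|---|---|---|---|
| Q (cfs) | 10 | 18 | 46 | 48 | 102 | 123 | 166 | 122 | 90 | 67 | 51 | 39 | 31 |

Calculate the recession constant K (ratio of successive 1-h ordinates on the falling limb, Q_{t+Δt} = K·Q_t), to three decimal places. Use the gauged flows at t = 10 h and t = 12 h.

K ≈ 0.780

Using the recession-limb readings at t = 10 h and t = 12 h: Q falls from 51 to 31 cfs over 2 intervals.
K = (Q₂/Q₁)^(1/2) = (31/51)^(1/2) = 0.780.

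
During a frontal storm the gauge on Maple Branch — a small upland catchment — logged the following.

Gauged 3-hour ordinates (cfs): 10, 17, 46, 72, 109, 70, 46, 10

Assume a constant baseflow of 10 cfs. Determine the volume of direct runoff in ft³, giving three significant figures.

V ≈ 3.24 × 10^6 ft³

Direct-runoff ordinates (Q − Q_b): 0.0, 7.0, 36.0, 62.0, 99.0, 60.0, 36.0, 0.0 cfs.
ΣQ_DR = 300.0 cfs.
With Δt = 3 h = 10800 s, V = ΣQ_DR · Δt = 300.0 × 10800 = 3.24 × 10^6 ft³.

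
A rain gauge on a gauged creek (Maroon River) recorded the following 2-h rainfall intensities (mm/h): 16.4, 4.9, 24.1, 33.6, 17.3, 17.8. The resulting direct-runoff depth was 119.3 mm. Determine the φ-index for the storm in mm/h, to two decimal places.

Only the 5 blocks with intensity above φ contribute runoff: 16.4, 24.1, 33.6, 17.3, 17.8 mm/h.
Σ(I−φ)·Δt = d  ⇒  (16.4+24.1+33.6+17.3+17.8 − 5φ)·2 = 119.3
φ = (109.2 − 119.3/2) / 5 = 9.91 mm/h.

φ ≈ 9.91 mm/h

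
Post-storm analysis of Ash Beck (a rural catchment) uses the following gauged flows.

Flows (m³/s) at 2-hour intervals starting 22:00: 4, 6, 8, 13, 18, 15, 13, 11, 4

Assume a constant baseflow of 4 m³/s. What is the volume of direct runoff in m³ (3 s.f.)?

Direct-runoff ordinates (Q − Q_b): 0.0, 2.0, 4.0, 9.0, 14.0, 11.0, 9.0, 7.0, 0.0 m³/s.
ΣQ_DR = 56.00 m³/s.
With Δt = 2 h = 7200 s, V = ΣQ_DR · Δt = 56.00 × 7200 = 4.03 × 10^5 m³.

V ≈ 4.03 × 10^5 m³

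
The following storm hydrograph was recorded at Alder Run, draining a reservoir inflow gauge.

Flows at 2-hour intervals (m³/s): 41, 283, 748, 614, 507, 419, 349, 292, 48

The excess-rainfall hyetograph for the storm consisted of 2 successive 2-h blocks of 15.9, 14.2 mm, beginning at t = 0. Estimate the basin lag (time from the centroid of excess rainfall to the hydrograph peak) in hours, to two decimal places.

Centroid of excess rainfall: t_c = Σ P_i·t̄_i / ΣP_i = 1.9435 h (block centres at 1, 3 h).
Hydrograph peak occurs at t = 4 h, so basin lag t_L = 4 − 1.9435 = 2.06 h.

t_L ≈ 2.06 h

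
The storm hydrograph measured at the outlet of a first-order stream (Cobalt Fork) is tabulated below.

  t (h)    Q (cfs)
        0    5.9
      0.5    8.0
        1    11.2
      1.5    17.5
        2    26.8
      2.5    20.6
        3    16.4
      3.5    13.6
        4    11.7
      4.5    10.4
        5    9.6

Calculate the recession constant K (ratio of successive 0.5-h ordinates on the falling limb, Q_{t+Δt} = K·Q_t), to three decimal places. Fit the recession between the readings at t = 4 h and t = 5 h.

K ≈ 0.906

Using the recession-limb readings at t = 4 h and t = 5 h: Q falls from 11.7 to 9.6 cfs over 2 intervals.
K = (Q₂/Q₁)^(1/2) = (9.6/11.7)^(1/2) = 0.906.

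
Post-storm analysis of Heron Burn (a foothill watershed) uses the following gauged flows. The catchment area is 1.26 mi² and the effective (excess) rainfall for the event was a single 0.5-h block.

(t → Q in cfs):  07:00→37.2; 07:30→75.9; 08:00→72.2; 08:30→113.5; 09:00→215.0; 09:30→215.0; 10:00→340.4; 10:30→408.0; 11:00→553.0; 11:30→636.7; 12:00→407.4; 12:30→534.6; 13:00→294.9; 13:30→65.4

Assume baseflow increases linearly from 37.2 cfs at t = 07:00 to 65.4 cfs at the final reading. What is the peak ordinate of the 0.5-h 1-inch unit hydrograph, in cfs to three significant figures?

Direct runoff: 0.00, 36.53, 30.66, 69.79, 169.12, 166.95, 290.18, 355.62, 498.45, 579.98, 348.51, 473.54, 231.67, 0.00 cfs; ΣQ_DR = 3251 cfs, peak = 579.98 cfs.
Runoff depth d = ΣQ_DR·Δt / A = 3251 × 1800 / (1.26 mi²) = 1.999 in.
The 1-inch UH is the DRH scaled by (1 in)/d, so U_p = 579.98 × 1/1.999 = 290 cfs.

U_p ≈ 290 cfs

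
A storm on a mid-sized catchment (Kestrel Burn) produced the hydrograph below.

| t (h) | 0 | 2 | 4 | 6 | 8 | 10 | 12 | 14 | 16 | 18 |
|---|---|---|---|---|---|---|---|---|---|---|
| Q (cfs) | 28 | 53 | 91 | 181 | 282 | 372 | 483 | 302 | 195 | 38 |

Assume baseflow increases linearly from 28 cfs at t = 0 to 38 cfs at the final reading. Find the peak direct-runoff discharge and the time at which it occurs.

Subtracting baseflow gives direct-runoff ordinates: 0.00, 23.89, 60.78, 149.67, 249.56, 338.44, 448.33, 266.22, 158.11, 0.00 cfs.
The maximum is 448.33 cfs, occurring at the reading for t = 12 h.

Q_p = 448.33 cfs at t = 12 h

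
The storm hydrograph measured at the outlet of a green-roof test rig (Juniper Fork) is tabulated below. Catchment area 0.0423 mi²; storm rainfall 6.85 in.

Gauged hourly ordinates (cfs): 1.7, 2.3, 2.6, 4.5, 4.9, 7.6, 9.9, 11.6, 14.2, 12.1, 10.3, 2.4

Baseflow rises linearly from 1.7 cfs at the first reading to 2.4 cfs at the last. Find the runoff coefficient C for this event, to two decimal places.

C ≈ 0.32

ΣQ_DR = 59.50 cfs; V = ΣQ_DR·Δt = 2.142 × 10^5 ft³.
Runoff depth d = V / A = 2.180 in.
C = d / P = 2.180 / 6.85 = 0.32.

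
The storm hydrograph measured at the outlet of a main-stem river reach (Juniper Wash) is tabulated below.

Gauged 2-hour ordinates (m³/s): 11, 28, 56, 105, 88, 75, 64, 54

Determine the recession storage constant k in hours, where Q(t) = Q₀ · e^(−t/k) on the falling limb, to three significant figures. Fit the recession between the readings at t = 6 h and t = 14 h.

k ≈ 12.0 h

On the falling limb, Q drops from 105 to 54 m³/s between t = 6 h and t = 14 h (Δt = 8 h).
k = −Δt / ln(Q₂/Q₁) = −8 / ln(54/105) = 12.0 h.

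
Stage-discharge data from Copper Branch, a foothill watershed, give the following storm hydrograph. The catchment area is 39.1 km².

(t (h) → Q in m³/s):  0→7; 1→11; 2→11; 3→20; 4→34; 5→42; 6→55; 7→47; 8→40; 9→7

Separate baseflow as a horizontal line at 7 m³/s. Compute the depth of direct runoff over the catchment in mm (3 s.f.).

d ≈ 18.8 mm

Direct runoff: 0.0, 4.0, 4.0, 13.0, 27.0, 35.0, 48.0, 40.0, 33.0, 0.0 m³/s; ΣQ_DR = 204.0 m³/s.
V = ΣQ_DR · Δt = 204.0 × 3600 s = 7.344 × 10^5 m³.
Over A = 39.1 km², depth = V / A = 18.8 mm.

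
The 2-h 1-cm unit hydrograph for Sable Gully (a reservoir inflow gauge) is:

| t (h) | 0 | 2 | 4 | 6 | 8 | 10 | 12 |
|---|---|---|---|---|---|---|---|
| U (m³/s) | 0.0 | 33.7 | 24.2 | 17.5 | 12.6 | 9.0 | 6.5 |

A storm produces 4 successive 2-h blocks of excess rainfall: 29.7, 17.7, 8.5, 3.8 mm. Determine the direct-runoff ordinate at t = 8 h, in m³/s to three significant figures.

Q ≈ 102 m³/s

By discrete convolution, Q_j = Σ (P_i / 10 mm) · U_{j−i}.
At t = 8 h (j=4): Q = (29.7/10)·12.6 + (17.7/10)·17.5 + (8.5/10)·24.2 + (3.8/10)·33.7 = 102 m³/s.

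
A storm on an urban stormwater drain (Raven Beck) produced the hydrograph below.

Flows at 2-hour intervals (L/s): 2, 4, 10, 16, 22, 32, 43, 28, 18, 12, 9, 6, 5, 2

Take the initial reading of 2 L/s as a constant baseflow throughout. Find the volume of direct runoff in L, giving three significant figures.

Direct-runoff ordinates (Q − Q_b): 0.0, 2.0, 8.0, 14.0, 20.0, 30.0, 41.0, 26.0, 16.0, 10.0, 7.0, 4.0, 3.0, 0.0 L/s.
ΣQ_DR = 181.0 L/s.
With Δt = 2 h = 7200 s, V = ΣQ_DR · Δt = 181.0 × 7200 = 1.30 × 10^6 L.

V ≈ 1.30 × 10^6 L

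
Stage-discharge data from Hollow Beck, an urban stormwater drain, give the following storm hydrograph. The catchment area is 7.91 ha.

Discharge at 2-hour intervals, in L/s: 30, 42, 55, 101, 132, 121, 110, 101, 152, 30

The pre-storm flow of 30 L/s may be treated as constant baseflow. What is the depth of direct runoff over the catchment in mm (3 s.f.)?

Direct runoff: 0.0, 12.0, 25.0, 71.0, 102.0, 91.0, 80.0, 71.0, 122.0, 0.0 L/s; ΣQ_DR = 574.0 L/s.
V = ΣQ_DR · Δt = 574.0 × 7200 s = 4.133 × 10^6 L.
Over A = 7.91 ha, depth = V / A = 52.2 mm.

d ≈ 52.2 mm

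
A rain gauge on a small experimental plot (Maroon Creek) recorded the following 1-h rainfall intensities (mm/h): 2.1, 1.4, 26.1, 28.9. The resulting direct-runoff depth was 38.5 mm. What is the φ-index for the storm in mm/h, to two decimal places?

φ ≈ 8.25 mm/h

Only the 2 blocks with intensity above φ contribute runoff: 26.1, 28.9 mm/h.
Σ(I−φ)·Δt = d  ⇒  (26.1+28.9 − 2φ)·1 = 38.5
φ = (55.00 − 38.5/1) / 2 = 8.25 mm/h.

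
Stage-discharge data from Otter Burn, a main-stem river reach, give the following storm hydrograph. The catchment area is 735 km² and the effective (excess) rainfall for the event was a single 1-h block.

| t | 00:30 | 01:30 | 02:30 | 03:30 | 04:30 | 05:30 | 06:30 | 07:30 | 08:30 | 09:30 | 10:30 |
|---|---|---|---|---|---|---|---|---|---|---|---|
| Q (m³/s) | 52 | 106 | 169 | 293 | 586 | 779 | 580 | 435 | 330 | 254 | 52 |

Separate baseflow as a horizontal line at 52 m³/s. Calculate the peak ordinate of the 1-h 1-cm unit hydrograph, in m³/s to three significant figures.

Direct runoff: 0.0, 54.0, 117.0, 241.0, 534.0, 727.0, 528.0, 383.0, 278.0, 202.0, 0.0 m³/s; ΣQ_DR = 3064 m³/s, peak = 727.0 m³/s.
Runoff depth d = ΣQ_DR·Δt / A = 3064 × 3600 / (735 km²) = 15.01 mm.
The 1-cm UH is the DRH scaled by (10 mm)/d, so U_p = 727.0 × 10/15.01 = 484 m³/s.

U_p ≈ 484 m³/s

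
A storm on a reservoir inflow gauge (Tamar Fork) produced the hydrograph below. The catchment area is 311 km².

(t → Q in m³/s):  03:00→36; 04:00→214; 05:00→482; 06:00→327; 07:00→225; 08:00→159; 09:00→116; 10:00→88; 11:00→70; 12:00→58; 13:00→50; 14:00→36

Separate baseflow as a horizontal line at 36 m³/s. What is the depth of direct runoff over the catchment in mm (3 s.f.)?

Direct runoff: 0.0, 178.0, 446.0, 291.0, 189.0, 123.0, 80.0, 52.0, 34.0, 22.0, 14.0, 0.0 m³/s; ΣQ_DR = 1429 m³/s.
V = ΣQ_DR · Δt = 1429 × 3600 s = 5.144 × 10^6 m³.
Over A = 311 km², depth = V / A = 16.5 mm.

d ≈ 16.5 mm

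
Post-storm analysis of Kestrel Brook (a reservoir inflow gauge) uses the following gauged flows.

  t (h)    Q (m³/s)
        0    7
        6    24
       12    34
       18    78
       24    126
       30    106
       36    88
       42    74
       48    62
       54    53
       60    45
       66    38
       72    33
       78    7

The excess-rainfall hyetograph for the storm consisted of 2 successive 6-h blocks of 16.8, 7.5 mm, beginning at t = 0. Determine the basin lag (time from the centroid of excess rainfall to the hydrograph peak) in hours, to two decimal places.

Centroid of excess rainfall: t_c = Σ P_i·t̄_i / ΣP_i = 4.8519 h (block centres at 3, 9 h).
Hydrograph peak occurs at t = 24 h, so basin lag t_L = 24 − 4.8519 = 19.15 h.

t_L ≈ 19.15 h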